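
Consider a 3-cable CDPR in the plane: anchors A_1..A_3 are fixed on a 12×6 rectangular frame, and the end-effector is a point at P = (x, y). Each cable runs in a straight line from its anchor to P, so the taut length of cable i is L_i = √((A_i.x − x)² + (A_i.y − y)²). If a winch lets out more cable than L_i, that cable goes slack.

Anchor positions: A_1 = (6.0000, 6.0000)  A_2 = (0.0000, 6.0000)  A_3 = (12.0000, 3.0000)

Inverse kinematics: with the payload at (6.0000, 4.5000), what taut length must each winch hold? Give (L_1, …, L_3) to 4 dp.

L_1: Δ = A_1−P = (0.0000, 1.5000) → ‖Δ‖ = √2.2500 = 1.5000
L_2: Δ = A_2−P = (-6.0000, 1.5000) → ‖Δ‖ = √38.2500 = 6.1847
L_3: Δ = A_3−P = (6.0000, -1.5000) → ‖Δ‖ = √38.2500 = 6.1847

(1.5000, 6.1847, 6.1847)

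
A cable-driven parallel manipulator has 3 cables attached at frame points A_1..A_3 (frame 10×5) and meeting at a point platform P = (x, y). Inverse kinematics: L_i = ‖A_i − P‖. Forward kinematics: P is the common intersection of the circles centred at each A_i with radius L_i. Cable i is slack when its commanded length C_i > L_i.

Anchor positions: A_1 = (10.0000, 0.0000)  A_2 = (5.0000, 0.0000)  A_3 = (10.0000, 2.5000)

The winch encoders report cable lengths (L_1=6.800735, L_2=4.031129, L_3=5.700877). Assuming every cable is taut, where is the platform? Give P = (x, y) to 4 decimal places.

each cable: (A_i−P)·(A_i−P) = L_i²; let c_i = ‖A_i‖²−L_i²
c_1 = 100.0000+0.0000−46.2500 = 53.7500
row 1: 10.0000x + 0.0000y = 45.0000  (c_2=8.7500)
row 2: 0.0000x − 5.0000y = -20.0000  (c_3=73.7500)
Cramer on rows 1–2 → x = 4.5000, y = 4.0000

(4.5000, 4.0000)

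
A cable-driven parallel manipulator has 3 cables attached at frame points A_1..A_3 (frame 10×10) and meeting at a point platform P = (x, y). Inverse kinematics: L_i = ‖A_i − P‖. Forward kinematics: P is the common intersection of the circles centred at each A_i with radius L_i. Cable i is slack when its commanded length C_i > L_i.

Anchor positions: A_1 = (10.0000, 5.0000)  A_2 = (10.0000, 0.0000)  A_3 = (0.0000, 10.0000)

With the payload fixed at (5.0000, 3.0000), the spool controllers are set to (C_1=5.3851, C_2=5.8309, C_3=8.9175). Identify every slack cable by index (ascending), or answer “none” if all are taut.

cable 1: L_1 = ‖A_1−P‖ = 5.3852;  C_1 = 5.3851 → taut
cable 2: L_2 = ‖A_2−P‖ = 5.8310;  C_2 = 5.8309 → taut
cable 3: L_3 = ‖A_3−P‖ = 8.6023;  C_3 = 8.9175 → slack

3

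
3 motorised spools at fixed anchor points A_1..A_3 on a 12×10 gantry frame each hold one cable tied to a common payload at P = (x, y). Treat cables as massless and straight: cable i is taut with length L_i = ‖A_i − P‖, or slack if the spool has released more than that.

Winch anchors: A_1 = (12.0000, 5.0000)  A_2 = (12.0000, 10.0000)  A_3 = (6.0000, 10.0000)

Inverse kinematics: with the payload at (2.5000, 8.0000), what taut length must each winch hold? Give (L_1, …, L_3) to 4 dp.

cable 1: Δx=9.5000, Δy=-3.0000; L_1 = √(Δx²+Δy²) = 9.9624
cable 2: Δx=9.5000, Δy=2.0000; L_2 = √(Δx²+Δy²) = 9.7082
cable 3: Δx=3.5000, Δy=2.0000; L_3 = √(Δx²+Δy²) = 4.0311

(9.9624, 9.7082, 4.0311)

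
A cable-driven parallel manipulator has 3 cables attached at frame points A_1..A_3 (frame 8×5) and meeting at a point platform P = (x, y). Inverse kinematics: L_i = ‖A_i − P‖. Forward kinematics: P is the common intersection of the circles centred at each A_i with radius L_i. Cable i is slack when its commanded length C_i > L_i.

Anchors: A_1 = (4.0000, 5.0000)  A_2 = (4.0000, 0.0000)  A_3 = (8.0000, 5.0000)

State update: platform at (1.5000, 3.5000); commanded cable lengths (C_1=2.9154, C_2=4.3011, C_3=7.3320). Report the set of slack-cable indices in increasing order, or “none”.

3

i=1: geometric 2.9155 vs commanded 2.9154 ⇒ taut
i=2: geometric 4.3012 vs commanded 4.3011 ⇒ taut
i=3: geometric 6.6708 vs commanded 7.3320 ⇒ slack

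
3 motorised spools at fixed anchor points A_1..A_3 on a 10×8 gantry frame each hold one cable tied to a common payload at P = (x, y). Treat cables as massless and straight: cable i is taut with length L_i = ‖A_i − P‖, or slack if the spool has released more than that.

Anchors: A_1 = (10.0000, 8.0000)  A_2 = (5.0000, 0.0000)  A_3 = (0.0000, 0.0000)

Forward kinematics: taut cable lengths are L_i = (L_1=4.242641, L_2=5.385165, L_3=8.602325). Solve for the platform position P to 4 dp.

expand ‖A_i−P‖²=L_i² and subtract eq 1 (q_i ≔ ‖A_i‖²−L_i²)
q_1 = 100.0000+64.0000−18.0000 = 146.0000
eq1−eq2 → [10.0000  16.0000]·P = 150.0000
eq1−eq3 → [20.0000  16.0000]·P = 220.0000
2×2 solve → P = (7.0000, 5.0000)

(7.0000, 5.0000)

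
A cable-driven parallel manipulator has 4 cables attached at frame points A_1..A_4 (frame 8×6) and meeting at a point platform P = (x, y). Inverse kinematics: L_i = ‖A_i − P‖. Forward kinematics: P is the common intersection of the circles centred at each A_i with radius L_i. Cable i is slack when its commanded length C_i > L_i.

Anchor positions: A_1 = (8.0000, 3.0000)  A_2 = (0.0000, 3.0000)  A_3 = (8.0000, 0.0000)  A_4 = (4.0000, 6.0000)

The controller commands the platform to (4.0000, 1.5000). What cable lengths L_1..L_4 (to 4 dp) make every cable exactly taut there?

L_1 = √((8.0000−4.0000)² + (3.0000−1.5000)²) = 4.2720
L_2 = √((0.0000−4.0000)² + (3.0000−1.5000)²) = 4.2720
L_3 = √((8.0000−4.0000)² + (0.0000−1.5000)²) = 4.2720
L_4 = √((4.0000−4.0000)² + (6.0000−1.5000)²) = 4.5000

(4.2720, 4.2720, 4.2720, 4.5000)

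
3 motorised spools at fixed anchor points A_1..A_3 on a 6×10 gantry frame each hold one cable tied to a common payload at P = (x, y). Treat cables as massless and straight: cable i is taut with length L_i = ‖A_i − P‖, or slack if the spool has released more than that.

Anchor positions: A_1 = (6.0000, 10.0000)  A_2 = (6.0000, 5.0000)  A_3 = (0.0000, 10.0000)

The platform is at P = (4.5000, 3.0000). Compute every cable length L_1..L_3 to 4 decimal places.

(7.1589, 2.5000, 8.3217)

cable 1: Δx=1.5000, Δy=7.0000; L_1 = √(Δx²+Δy²) = 7.1589
cable 2: Δx=1.5000, Δy=2.0000; L_2 = √(Δx²+Δy²) = 2.5000
cable 3: Δx=-4.5000, Δy=7.0000; L_3 = √(Δx²+Δy²) = 8.3217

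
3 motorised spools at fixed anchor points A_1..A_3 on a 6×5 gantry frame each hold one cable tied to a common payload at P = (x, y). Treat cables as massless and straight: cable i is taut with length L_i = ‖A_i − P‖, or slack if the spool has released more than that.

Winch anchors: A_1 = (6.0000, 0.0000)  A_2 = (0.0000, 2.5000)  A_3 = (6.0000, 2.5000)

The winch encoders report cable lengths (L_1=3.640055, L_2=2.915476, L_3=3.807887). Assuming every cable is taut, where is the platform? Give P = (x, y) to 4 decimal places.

(2.5000, 1.0000)

each cable: (A_i−P)·(A_i−P) = L_i²; let c_i = ‖A_i‖²−L_i²
c_1 = 36.0000+0.0000−13.2500 = 22.7500
row 1: 12.0000x − 5.0000y = 25.0000  (c_2=-2.2500)
row 2: 0.0000x − 5.0000y = -5.0000  (c_3=27.7500)
Cramer on rows 1–2 → x = 2.5000, y = 1.0000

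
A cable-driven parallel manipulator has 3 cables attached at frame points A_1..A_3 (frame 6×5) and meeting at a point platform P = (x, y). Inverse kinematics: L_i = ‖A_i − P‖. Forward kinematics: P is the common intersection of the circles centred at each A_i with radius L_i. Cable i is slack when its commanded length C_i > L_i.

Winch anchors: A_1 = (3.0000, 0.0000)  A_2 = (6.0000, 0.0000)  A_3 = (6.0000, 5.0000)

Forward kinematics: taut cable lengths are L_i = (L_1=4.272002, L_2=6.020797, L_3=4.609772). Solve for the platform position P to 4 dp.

each cable: (A_i−P)·(A_i−P) = L_i²; let c_i = ‖A_i‖²−L_i²
c_1 = 9.0000+0.0000−18.2500 = -9.2500
row 1: -6.0000x + 0.0000y = -9.0000  (c_2=-0.2500)
row 2: -6.0000x − 10.0000y = -49.0000  (c_3=39.7500)
Cramer on rows 1–2 → x = 1.5000, y = 4.0000

(1.5000, 4.0000)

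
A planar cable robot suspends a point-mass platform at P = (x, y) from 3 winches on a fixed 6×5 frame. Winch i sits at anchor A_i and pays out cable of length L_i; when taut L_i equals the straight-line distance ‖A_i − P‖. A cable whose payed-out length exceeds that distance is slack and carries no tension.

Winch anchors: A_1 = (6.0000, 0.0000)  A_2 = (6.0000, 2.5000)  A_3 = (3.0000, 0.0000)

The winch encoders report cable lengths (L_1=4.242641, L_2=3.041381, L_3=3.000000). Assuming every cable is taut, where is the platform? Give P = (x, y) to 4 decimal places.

(3.0000, 3.0000)

circle eqns → linear via eq_j − eq_1; set k_j = A_j·A_j − L_j²
k_1 = 36.0000+0.0000−18.0000 = 18.0000
0.0000·x − 5.0000·y = k_1−k_2 = -15.0000
6.0000·x + 0.0000·y = k_1−k_3 = 18.0000
solve first two rows → x=3.0000, y=3.0000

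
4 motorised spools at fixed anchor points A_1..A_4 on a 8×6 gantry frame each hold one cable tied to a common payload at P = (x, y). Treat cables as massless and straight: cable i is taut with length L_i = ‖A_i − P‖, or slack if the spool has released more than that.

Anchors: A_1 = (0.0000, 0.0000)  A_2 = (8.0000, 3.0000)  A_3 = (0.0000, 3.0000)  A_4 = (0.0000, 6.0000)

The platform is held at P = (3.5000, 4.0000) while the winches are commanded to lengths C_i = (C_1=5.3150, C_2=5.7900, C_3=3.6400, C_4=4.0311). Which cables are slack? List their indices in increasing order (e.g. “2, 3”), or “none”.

cable 1: √((-3.5000)²+(-4.0000)²)=5.3151, C_1=5.3150: taut
cable 2: √((4.5000)²+(-1.0000)²)=4.6098, C_2=5.7900: slack
cable 3: √((-3.5000)²+(-1.0000)²)=3.6401, C_3=3.6400: taut
cable 4: √((-3.5000)²+(2.0000)²)=4.0311, C_4=4.0311: taut

2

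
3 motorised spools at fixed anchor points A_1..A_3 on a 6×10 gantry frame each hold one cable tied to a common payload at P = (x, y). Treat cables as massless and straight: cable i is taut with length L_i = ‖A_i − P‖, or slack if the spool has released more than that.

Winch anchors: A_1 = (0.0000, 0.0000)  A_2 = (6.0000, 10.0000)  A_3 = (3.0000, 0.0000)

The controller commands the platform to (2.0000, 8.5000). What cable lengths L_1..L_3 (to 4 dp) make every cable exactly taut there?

L_1: Δ = A_1−P = (-2.0000, -8.5000) → ‖Δ‖ = √76.2500 = 8.7321
L_2: Δ = A_2−P = (4.0000, 1.5000) → ‖Δ‖ = √18.2500 = 4.2720
L_3: Δ = A_3−P = (1.0000, -8.5000) → ‖Δ‖ = √73.2500 = 8.5586

(8.7321, 4.2720, 8.5586)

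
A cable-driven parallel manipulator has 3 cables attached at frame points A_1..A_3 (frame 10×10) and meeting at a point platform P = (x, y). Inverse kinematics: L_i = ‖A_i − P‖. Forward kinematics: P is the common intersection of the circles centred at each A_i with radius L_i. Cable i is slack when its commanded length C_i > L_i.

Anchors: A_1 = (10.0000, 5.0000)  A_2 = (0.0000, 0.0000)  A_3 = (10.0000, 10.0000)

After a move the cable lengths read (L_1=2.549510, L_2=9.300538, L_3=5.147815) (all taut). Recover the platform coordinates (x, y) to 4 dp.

each cable: (A_i−P)·(A_i−P) = L_i²; let c_i = ‖A_i‖²−L_i²
c_1 = 100.0000+25.0000−6.5000 = 118.5000
row 1: 20.0000x + 10.0000y = 205.0000  (c_2=-86.5000)
row 2: 0.0000x − 10.0000y = -55.0000  (c_3=173.5000)
Cramer on rows 1–2 → x = 7.5000, y = 5.5000

(7.5000, 5.5000)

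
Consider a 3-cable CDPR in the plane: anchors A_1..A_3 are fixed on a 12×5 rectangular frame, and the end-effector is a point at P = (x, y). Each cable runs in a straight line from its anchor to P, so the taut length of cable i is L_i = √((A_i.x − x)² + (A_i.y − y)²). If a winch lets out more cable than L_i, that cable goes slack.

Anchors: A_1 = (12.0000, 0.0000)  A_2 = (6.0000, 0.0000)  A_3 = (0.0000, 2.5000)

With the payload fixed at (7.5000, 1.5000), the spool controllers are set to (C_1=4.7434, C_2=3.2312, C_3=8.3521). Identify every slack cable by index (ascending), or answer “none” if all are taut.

i=1: geometric 4.7434 vs commanded 4.7434 ⇒ taut
i=2: geometric 2.1213 vs commanded 3.2312 ⇒ slack
i=3: geometric 7.5664 vs commanded 8.3521 ⇒ slack

2, 3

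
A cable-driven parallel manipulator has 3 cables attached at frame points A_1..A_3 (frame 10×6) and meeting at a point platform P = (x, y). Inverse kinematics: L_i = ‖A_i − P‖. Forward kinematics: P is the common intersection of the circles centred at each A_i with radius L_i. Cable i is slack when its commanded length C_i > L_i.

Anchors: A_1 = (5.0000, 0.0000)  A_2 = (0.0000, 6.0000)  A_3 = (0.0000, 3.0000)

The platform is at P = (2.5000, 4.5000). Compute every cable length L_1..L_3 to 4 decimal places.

L_1: Δ = A_1−P = (2.5000, -4.5000) → ‖Δ‖ = √26.5000 = 5.1478
L_2: Δ = A_2−P = (-2.5000, 1.5000) → ‖Δ‖ = √8.5000 = 2.9155
L_3: Δ = A_3−P = (-2.5000, -1.5000) → ‖Δ‖ = √8.5000 = 2.9155

(5.1478, 2.9155, 2.9155)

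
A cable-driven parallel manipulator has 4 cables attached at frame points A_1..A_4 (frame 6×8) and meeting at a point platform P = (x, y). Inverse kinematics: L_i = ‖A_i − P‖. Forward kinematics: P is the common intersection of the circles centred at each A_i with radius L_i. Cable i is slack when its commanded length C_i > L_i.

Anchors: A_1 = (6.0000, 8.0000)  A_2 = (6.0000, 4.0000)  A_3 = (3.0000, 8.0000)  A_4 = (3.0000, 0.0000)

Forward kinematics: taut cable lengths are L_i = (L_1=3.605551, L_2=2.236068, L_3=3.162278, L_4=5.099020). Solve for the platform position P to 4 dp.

(4.0000, 5.0000)

expand ‖A_i−P‖²=L_i² and subtract eq 1 (q_i ≔ ‖A_i‖²−L_i²)
q_1 = 36.0000+64.0000−13.0000 = 87.0000
eq1−eq2 → [0.0000  8.0000]·P = 40.0000
eq1−eq3 → [6.0000  0.0000]·P = 24.0000
eq1−eq4 → [6.0000  16.0000]·P = 104.0000
2×2 solve → P = (4.0000, 5.0000)
check cable 4: ‖A_4−P‖² = 26.0000 ≈ L_4² = 26.0000 ✓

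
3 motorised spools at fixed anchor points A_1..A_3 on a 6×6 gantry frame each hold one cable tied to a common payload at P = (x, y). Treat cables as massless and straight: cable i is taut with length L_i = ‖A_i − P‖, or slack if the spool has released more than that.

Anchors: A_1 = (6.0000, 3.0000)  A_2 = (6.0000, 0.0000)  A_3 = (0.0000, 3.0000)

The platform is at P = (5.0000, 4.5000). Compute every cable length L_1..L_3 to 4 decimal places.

(1.8028, 4.6098, 5.2202)

L_1: Δ = A_1−P = (1.0000, -1.5000) → ‖Δ‖ = √3.2500 = 1.8028
L_2: Δ = A_2−P = (1.0000, -4.5000) → ‖Δ‖ = √21.2500 = 4.6098
L_3: Δ = A_3−P = (-5.0000, -1.5000) → ‖Δ‖ = √27.2500 = 5.2202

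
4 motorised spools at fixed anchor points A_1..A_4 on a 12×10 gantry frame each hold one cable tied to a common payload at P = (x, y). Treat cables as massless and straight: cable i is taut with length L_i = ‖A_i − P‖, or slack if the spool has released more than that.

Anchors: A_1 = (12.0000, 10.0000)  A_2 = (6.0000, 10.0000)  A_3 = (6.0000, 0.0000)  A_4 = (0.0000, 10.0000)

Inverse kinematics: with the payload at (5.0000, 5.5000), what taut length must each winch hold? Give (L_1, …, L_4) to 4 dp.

L_1: Δ = A_1−P = (7.0000, 4.5000) → ‖Δ‖ = √69.2500 = 8.3217
L_2: Δ = A_2−P = (1.0000, 4.5000) → ‖Δ‖ = √21.2500 = 4.6098
L_3: Δ = A_3−P = (1.0000, -5.5000) → ‖Δ‖ = √31.2500 = 5.5902
L_4: Δ = A_4−P = (-5.0000, 4.5000) → ‖Δ‖ = √45.2500 = 6.7268

(8.3217, 4.6098, 5.5902, 6.7268)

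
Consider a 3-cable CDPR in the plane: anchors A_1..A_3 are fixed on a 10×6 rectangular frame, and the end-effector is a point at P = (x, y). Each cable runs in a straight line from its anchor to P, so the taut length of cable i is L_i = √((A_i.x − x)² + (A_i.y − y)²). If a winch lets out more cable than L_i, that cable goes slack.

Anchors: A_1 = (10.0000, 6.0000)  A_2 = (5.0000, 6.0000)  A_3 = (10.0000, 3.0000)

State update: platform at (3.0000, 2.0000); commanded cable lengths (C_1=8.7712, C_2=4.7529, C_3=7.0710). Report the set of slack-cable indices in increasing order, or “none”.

cable 1: √((7.0000)²+(4.0000)²)=8.0623, C_1=8.7712: slack
cable 2: √((2.0000)²+(4.0000)²)=4.4721, C_2=4.7529: slack
cable 3: √((7.0000)²+(1.0000)²)=7.0711, C_3=7.0710: taut

1, 2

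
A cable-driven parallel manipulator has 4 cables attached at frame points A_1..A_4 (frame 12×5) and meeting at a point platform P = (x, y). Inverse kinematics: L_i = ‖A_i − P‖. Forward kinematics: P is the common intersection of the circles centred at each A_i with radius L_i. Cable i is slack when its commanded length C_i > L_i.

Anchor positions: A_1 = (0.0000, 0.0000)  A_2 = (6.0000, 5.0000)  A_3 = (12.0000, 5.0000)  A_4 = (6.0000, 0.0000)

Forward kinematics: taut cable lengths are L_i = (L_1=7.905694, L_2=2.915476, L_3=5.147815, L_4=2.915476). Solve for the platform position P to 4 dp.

expand ‖A_i−P‖²=L_i² and subtract eq 1 (c_i ≔ ‖A_i‖²−L_i²)
c_1 = 0.0000+0.0000−62.5000 = -62.5000
eq1−eq2 → [-12.0000  -10.0000]·P = -115.0000
eq1−eq3 → [-24.0000  -10.0000]·P = -205.0000
eq1−eq4 → [-12.0000  0.0000]·P = -90.0000
2×2 solve → P = (7.5000, 2.5000)
check cable 4: ‖A_4−P‖² = 8.5000 ≈ L_4² = 8.5000 ✓

(7.5000, 2.5000)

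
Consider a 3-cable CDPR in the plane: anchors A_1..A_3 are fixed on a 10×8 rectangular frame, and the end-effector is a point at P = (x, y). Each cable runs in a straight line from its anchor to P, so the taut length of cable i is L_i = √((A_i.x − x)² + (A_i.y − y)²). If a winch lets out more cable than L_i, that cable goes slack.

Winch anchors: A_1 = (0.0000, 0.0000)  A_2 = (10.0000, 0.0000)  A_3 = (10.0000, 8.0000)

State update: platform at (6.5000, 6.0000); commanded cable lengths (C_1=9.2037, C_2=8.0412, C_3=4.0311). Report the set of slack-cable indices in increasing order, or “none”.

cable 1: L_1 = ‖A_1−P‖ = 8.8459;  C_1 = 9.2037 → slack
cable 2: L_2 = ‖A_2−P‖ = 6.9462;  C_2 = 8.0412 → slack
cable 3: L_3 = ‖A_3−P‖ = 4.0311;  C_3 = 4.0311 → taut

1, 2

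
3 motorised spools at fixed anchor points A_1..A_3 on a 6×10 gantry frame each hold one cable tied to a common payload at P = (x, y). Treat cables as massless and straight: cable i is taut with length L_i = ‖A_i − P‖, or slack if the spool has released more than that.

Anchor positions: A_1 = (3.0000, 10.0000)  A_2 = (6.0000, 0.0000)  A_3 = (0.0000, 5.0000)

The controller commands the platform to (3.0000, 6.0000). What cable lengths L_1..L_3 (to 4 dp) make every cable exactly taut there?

(4.0000, 6.7082, 3.1623)

cable 1: Δx=0.0000, Δy=4.0000; L_1 = √(Δx²+Δy²) = 4.0000
cable 2: Δx=3.0000, Δy=-6.0000; L_2 = √(Δx²+Δy²) = 6.7082
cable 3: Δx=-3.0000, Δy=-1.0000; L_3 = √(Δx²+Δy²) = 3.1623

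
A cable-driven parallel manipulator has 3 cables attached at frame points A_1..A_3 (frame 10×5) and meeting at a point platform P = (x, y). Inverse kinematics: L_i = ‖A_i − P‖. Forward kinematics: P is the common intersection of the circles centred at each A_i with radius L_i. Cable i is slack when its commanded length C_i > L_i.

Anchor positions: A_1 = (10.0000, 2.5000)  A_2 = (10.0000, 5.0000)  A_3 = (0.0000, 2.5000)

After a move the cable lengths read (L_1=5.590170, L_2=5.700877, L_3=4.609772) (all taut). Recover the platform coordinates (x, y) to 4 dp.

circle eqns → linear via eq_j − eq_1; set q_j = A_j·A_j − L_j²
q_1 = 100.0000+6.2500−31.2500 = 75.0000
0.0000·x − 5.0000·y = q_1−q_2 = -17.5000
20.0000·x + 0.0000·y = q_1−q_3 = 90.0000
solve first two rows → x=4.5000, y=3.5000

(4.5000, 3.5000)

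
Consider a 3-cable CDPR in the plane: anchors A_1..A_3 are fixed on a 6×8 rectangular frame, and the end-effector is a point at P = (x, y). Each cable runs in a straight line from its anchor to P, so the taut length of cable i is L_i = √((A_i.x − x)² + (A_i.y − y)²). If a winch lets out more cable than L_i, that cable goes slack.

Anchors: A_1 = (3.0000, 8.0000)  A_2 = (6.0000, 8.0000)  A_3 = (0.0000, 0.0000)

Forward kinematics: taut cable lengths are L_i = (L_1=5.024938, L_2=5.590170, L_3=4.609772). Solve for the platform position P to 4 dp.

expand ‖A_i−P‖²=L_i² and subtract eq 1 (k_i ≔ ‖A_i‖²−L_i²)
k_1 = 9.0000+64.0000−25.2500 = 47.7500
eq1−eq2 → [-6.0000  0.0000]·P = -21.0000
eq1−eq3 → [6.0000  16.0000]·P = 69.0000
2×2 solve → P = (3.5000, 3.0000)

(3.5000, 3.0000)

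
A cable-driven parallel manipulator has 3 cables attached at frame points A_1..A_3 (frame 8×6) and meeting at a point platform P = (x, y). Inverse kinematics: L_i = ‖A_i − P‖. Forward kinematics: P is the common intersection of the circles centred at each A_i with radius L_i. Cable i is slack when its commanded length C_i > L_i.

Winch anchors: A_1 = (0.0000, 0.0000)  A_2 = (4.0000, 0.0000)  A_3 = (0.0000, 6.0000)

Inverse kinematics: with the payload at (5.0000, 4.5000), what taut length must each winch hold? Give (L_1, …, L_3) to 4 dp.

(6.7268, 4.6098, 5.2202)

L_1 = √((0.0000−5.0000)² + (0.0000−4.5000)²) = 6.7268
L_2 = √((4.0000−5.0000)² + (0.0000−4.5000)²) = 4.6098
L_3 = √((0.0000−5.0000)² + (6.0000−4.5000)²) = 5.2202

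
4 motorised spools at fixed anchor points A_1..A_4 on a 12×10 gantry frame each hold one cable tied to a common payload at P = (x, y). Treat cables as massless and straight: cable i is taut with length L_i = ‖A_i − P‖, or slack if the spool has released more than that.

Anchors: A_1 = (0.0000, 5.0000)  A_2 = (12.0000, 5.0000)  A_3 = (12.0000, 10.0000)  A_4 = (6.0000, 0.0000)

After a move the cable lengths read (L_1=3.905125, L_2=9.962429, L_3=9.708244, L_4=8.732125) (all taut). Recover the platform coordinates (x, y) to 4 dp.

circle eqns → linear via eq_j − eq_1; set k_j = A_j·A_j − L_j²
k_1 = 0.0000+25.0000−15.2500 = 9.7500
-24.0000·x + 0.0000·y = k_1−k_2 = -60.0000
-24.0000·x − 10.0000·y = k_1−k_3 = -140.0000
-12.0000·x + 10.0000·y = k_1−k_4 = 50.0000
solve first two rows → x=2.5000, y=8.0000
check cable 4: ‖A_4−P‖² = 76.2500 ≈ L_4² = 76.2500 ✓

(2.5000, 8.0000)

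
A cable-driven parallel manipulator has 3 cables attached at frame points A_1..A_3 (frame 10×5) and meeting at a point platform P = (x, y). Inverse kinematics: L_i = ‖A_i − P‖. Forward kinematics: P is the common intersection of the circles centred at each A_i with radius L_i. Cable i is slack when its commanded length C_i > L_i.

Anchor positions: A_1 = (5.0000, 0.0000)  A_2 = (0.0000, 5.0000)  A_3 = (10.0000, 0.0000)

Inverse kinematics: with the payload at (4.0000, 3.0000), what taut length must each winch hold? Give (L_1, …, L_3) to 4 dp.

cable 1: Δx=1.0000, Δy=-3.0000; L_1 = √(Δx²+Δy²) = 3.1623
cable 2: Δx=-4.0000, Δy=2.0000; L_2 = √(Δx²+Δy²) = 4.4721
cable 3: Δx=6.0000, Δy=-3.0000; L_3 = √(Δx²+Δy²) = 6.7082

(3.1623, 4.4721, 6.7082)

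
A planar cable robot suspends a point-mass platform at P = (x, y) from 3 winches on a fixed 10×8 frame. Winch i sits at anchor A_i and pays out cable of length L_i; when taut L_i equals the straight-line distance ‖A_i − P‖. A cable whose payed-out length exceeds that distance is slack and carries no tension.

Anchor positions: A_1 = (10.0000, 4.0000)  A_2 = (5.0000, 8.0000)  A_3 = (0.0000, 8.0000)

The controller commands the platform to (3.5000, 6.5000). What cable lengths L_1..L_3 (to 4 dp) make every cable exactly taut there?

cable 1: Δx=6.5000, Δy=-2.5000; L_1 = √(Δx²+Δy²) = 6.9642
cable 2: Δx=1.5000, Δy=1.5000; L_2 = √(Δx²+Δy²) = 2.1213
cable 3: Δx=-3.5000, Δy=1.5000; L_3 = √(Δx²+Δy²) = 3.8079

(6.9642, 2.1213, 3.8079)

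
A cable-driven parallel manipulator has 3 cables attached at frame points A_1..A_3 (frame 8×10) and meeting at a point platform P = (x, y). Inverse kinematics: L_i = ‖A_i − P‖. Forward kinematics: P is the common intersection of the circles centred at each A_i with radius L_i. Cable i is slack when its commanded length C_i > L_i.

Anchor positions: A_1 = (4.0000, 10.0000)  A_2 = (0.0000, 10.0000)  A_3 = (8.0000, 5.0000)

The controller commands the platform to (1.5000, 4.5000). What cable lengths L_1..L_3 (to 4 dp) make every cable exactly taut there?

(6.0415, 5.7009, 6.5192)

cable 1: Δx=2.5000, Δy=5.5000; L_1 = √(Δx²+Δy²) = 6.0415
cable 2: Δx=-1.5000, Δy=5.5000; L_2 = √(Δx²+Δy²) = 5.7009
cable 3: Δx=6.5000, Δy=0.5000; L_3 = √(Δx²+Δy²) = 6.5192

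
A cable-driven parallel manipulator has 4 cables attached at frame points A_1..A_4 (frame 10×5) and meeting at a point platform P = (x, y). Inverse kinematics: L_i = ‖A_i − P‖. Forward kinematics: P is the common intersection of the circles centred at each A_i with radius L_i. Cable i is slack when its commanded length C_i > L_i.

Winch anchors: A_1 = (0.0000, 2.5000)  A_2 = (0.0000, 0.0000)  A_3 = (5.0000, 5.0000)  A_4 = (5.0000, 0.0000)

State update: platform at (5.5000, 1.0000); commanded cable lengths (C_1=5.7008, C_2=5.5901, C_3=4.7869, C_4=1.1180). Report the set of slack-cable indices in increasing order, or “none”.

cable 1: √((-5.5000)²+(1.5000)²)=5.7009, C_1=5.7008: taut
cable 2: √((-5.5000)²+(-1.0000)²)=5.5902, C_2=5.5901: taut
cable 3: √((-0.5000)²+(4.0000)²)=4.0311, C_3=4.7869: slack
cable 4: √((-0.5000)²+(-1.0000)²)=1.1180, C_4=1.1180: taut

3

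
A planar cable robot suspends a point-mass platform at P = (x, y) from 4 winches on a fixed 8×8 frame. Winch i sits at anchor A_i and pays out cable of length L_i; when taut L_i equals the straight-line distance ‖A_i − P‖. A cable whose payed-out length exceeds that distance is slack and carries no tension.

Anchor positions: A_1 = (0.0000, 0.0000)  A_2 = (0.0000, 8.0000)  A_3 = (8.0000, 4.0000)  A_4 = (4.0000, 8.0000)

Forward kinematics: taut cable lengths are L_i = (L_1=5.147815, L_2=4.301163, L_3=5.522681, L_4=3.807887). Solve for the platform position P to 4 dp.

circle eqns → linear via eq_j − eq_1; set k_j = A_j·A_j − L_j²
k_1 = 0.0000+0.0000−26.5000 = -26.5000
0.0000·x − 16.0000·y = k_1−k_2 = -72.0000
-16.0000·x − 8.0000·y = k_1−k_3 = -76.0000
-8.0000·x − 16.0000·y = k_1−k_4 = -92.0000
solve first two rows → x=2.5000, y=4.5000
check cable 4: ‖A_4−P‖² = 14.5000 ≈ L_4² = 14.5000 ✓

(2.5000, 4.5000)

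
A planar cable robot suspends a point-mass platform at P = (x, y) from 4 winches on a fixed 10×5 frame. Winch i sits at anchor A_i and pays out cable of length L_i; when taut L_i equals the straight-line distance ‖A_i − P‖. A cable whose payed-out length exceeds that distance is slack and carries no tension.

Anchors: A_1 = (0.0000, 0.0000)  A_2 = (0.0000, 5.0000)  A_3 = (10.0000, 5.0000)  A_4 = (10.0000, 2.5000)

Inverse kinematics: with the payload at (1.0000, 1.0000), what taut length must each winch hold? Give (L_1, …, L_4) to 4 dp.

(1.4142, 4.1231, 9.8489, 9.1241)

cable 1: Δx=-1.0000, Δy=-1.0000; L_1 = √(Δx²+Δy²) = 1.4142
cable 2: Δx=-1.0000, Δy=4.0000; L_2 = √(Δx²+Δy²) = 4.1231
cable 3: Δx=9.0000, Δy=4.0000; L_3 = √(Δx²+Δy²) = 9.8489
cable 4: Δx=9.0000, Δy=1.5000; L_4 = √(Δx²+Δy²) = 9.1241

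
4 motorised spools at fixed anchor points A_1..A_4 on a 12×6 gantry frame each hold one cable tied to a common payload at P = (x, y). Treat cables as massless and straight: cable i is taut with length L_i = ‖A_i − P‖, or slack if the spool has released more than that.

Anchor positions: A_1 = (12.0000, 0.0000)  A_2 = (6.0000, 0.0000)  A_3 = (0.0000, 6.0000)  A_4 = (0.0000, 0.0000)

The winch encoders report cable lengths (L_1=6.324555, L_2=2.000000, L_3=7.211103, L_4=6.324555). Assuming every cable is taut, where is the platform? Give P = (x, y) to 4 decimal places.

expand ‖A_i−P‖²=L_i² and subtract eq 1 (q_i ≔ ‖A_i‖²−L_i²)
q_1 = 144.0000+0.0000−40.0000 = 104.0000
eq1−eq2 → [12.0000  0.0000]·P = 72.0000
eq1−eq3 → [24.0000  -12.0000]·P = 120.0000
eq1−eq4 → [24.0000  0.0000]·P = 144.0000
2×2 solve → P = (6.0000, 2.0000)
check cable 4: ‖A_4−P‖² = 40.0000 ≈ L_4² = 40.0000 ✓

(6.0000, 2.0000)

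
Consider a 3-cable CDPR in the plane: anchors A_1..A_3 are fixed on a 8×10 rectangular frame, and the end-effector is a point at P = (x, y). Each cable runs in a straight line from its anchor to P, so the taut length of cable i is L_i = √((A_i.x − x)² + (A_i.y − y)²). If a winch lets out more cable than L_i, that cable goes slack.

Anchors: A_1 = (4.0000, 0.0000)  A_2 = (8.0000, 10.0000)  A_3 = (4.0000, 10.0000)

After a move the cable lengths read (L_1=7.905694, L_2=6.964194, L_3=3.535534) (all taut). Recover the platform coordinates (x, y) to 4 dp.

expand ‖A_i−P‖²=L_i² and subtract eq 1 (q_i ≔ ‖A_i‖²−L_i²)
q_1 = 16.0000+0.0000−62.5000 = -46.5000
eq1−eq2 → [-8.0000  -20.0000]·P = -162.0000
eq1−eq3 → [0.0000  -20.0000]·P = -150.0000
2×2 solve → P = (1.5000, 7.5000)

(1.5000, 7.5000)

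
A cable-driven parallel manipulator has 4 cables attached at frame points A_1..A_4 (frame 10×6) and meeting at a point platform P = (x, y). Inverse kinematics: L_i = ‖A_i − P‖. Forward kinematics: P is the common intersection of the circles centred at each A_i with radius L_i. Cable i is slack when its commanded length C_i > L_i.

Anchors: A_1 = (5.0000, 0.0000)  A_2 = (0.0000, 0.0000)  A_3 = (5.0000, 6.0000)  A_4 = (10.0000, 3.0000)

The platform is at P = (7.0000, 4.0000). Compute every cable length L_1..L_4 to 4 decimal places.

(4.4721, 8.0623, 2.8284, 3.1623)

L_1: Δ = A_1−P = (-2.0000, -4.0000) → ‖Δ‖ = √20.0000 = 4.4721
L_2: Δ = A_2−P = (-7.0000, -4.0000) → ‖Δ‖ = √65.0000 = 8.0623
L_3: Δ = A_3−P = (-2.0000, 2.0000) → ‖Δ‖ = √8.0000 = 2.8284
L_4: Δ = A_4−P = (3.0000, -1.0000) → ‖Δ‖ = √10.0000 = 3.1623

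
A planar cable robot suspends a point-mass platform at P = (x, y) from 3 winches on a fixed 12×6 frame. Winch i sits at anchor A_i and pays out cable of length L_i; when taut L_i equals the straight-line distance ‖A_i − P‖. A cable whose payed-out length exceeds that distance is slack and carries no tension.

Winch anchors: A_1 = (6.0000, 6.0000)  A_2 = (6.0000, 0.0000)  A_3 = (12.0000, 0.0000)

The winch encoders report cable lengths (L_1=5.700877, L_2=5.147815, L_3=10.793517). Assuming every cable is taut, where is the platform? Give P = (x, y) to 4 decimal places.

(1.5000, 2.5000)

each cable: (A_i−P)·(A_i−P) = L_i²; let q_i = ‖A_i‖²−L_i²
q_1 = 36.0000+36.0000−32.5000 = 39.5000
row 1: 0.0000x + 12.0000y = 30.0000  (q_2=9.5000)
row 2: -12.0000x + 12.0000y = 12.0000  (q_3=27.5000)
Cramer on rows 1–2 → x = 1.5000, y = 2.5000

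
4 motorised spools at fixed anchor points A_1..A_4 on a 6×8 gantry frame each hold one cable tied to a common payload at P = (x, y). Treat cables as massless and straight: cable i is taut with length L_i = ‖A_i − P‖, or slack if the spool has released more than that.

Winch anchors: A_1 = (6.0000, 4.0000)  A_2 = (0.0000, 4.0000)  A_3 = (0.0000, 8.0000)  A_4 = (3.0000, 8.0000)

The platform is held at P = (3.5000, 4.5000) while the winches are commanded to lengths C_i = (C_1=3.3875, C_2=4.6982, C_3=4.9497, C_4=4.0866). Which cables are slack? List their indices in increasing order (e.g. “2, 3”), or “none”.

cable 1: L_1 = ‖A_1−P‖ = 2.5495;  C_1 = 3.3875 → slack
cable 2: L_2 = ‖A_2−P‖ = 3.5355;  C_2 = 4.6982 → slack
cable 3: L_3 = ‖A_3−P‖ = 4.9497;  C_3 = 4.9497 → taut
cable 4: L_4 = ‖A_4−P‖ = 3.5355;  C_4 = 4.0866 → slack

1, 2, 4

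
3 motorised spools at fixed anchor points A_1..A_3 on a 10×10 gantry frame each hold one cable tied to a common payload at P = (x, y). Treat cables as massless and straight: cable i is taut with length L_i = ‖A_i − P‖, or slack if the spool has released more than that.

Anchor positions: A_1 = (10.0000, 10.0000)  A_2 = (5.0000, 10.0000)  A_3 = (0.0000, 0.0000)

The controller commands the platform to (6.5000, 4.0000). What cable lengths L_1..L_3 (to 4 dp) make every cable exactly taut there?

(6.9462, 6.1847, 7.6322)

L_1: Δ = A_1−P = (3.5000, 6.0000) → ‖Δ‖ = √48.2500 = 6.9462
L_2: Δ = A_2−P = (-1.5000, 6.0000) → ‖Δ‖ = √38.2500 = 6.1847
L_3: Δ = A_3−P = (-6.5000, -4.0000) → ‖Δ‖ = √58.2500 = 7.6322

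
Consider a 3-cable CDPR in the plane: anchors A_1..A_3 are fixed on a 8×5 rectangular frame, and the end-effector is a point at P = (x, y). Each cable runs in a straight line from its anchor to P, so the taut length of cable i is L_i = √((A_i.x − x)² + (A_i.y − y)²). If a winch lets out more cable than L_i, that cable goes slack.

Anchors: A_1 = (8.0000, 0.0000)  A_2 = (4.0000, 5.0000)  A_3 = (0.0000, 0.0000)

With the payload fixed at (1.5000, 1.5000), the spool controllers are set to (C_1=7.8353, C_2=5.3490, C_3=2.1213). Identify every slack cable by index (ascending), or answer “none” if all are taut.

1, 2

i=1: geometric 6.6708 vs commanded 7.8353 ⇒ slack
i=2: geometric 4.3012 vs commanded 5.3490 ⇒ slack
i=3: geometric 2.1213 vs commanded 2.1213 ⇒ taut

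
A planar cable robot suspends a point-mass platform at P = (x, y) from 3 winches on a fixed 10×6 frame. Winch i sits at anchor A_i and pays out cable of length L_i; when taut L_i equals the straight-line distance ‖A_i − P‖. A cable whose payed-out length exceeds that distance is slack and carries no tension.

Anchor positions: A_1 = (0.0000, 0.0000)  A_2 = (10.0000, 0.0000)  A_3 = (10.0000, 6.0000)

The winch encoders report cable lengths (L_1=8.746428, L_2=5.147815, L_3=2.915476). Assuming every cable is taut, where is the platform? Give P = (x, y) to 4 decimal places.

expand ‖A_i−P‖²=L_i² and subtract eq 1 (q_i ≔ ‖A_i‖²−L_i²)
q_1 = 0.0000+0.0000−76.5000 = -76.5000
eq1−eq2 → [-20.0000  0.0000]·P = -150.0000
eq1−eq3 → [-20.0000  -12.0000]·P = -204.0000
2×2 solve → P = (7.5000, 4.5000)

(7.5000, 4.5000)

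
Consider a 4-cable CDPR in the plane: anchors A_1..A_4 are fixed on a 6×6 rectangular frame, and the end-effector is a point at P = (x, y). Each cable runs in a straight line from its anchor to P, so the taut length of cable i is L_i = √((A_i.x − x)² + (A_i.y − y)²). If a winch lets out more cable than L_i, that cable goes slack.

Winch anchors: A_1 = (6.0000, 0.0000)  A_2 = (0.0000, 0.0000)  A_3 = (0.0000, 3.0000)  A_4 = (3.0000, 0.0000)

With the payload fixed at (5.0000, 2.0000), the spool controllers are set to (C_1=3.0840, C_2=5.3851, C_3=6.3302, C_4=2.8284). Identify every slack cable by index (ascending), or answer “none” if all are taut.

i=1: geometric 2.2361 vs commanded 3.0840 ⇒ slack
i=2: geometric 5.3852 vs commanded 5.3851 ⇒ taut
i=3: geometric 5.0990 vs commanded 6.3302 ⇒ slack
i=4: geometric 2.8284 vs commanded 2.8284 ⇒ taut

1, 3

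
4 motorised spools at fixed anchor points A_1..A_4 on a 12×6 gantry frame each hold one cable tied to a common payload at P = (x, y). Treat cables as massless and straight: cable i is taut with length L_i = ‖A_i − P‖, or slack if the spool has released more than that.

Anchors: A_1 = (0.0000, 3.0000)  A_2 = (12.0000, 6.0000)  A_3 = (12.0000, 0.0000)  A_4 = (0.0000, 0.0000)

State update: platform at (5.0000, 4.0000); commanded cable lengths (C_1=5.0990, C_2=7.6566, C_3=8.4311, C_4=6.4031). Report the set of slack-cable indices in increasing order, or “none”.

2, 3

cable 1: L_1 = ‖A_1−P‖ = 5.0990;  C_1 = 5.0990 → taut
cable 2: L_2 = ‖A_2−P‖ = 7.2801;  C_2 = 7.6566 → slack
cable 3: L_3 = ‖A_3−P‖ = 8.0623;  C_3 = 8.4311 → slack
cable 4: L_4 = ‖A_4−P‖ = 6.4031;  C_4 = 6.4031 → taut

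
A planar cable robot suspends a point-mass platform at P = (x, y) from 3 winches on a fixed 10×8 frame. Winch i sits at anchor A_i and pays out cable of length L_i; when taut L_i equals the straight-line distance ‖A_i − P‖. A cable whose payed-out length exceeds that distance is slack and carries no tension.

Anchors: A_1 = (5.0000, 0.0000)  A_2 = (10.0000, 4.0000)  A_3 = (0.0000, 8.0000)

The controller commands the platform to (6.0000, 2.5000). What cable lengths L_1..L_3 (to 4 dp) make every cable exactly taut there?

(2.6926, 4.2720, 8.1394)

L_1: Δ = A_1−P = (-1.0000, -2.5000) → ‖Δ‖ = √7.2500 = 2.6926
L_2: Δ = A_2−P = (4.0000, 1.5000) → ‖Δ‖ = √18.2500 = 4.2720
L_3: Δ = A_3−P = (-6.0000, 5.5000) → ‖Δ‖ = √66.2500 = 8.1394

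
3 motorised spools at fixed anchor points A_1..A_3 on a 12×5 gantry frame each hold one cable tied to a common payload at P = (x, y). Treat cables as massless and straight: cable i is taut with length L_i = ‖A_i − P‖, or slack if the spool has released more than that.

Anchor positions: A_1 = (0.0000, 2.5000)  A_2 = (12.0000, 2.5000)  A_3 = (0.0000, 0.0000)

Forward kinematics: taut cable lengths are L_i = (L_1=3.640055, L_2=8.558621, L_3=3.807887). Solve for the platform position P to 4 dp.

circle eqns → linear via eq_j − eq_1; set c_j = A_j·A_j − L_j²
c_1 = 0.0000+6.2500−13.2500 = -7.0000
-24.0000·x + 0.0000·y = c_1−c_2 = -84.0000
0.0000·x + 5.0000·y = c_1−c_3 = 7.5000
solve first two rows → x=3.5000, y=1.5000

(3.5000, 1.5000)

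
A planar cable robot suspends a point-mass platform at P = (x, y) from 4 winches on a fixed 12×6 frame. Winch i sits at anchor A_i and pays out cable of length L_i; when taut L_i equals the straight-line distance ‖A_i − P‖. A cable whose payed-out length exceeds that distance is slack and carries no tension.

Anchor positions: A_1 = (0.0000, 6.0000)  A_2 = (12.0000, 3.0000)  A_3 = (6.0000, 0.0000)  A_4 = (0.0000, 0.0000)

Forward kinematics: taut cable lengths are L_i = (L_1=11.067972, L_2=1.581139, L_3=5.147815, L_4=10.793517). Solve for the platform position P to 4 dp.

circle eqns → linear via eq_j − eq_1; set c_j = A_j·A_j − L_j²
c_1 = 0.0000+36.0000−122.5000 = -86.5000
-24.0000·x + 6.0000·y = c_1−c_2 = -237.0000
-12.0000·x + 12.0000·y = c_1−c_3 = -96.0000
0.0000·x + 12.0000·y = c_1−c_4 = 30.0000
solve first two rows → x=10.5000, y=2.5000
check cable 4: ‖A_4−P‖² = 116.5000 ≈ L_4² = 116.5000 ✓

(10.5000, 2.5000)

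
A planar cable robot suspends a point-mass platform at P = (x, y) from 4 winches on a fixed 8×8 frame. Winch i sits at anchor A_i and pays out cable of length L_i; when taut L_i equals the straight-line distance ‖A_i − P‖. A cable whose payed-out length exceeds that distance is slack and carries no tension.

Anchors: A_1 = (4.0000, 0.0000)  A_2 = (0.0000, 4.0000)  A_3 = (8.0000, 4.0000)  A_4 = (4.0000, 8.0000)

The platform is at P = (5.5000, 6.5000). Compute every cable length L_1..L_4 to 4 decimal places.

L_1 = √((4.0000−5.5000)² + (0.0000−6.5000)²) = 6.6708
L_2 = √((0.0000−5.5000)² + (4.0000−6.5000)²) = 6.0415
L_3 = √((8.0000−5.5000)² + (4.0000−6.5000)²) = 3.5355
L_4 = √((4.0000−5.5000)² + (8.0000−6.5000)²) = 2.1213

(6.6708, 6.0415, 3.5355, 2.1213)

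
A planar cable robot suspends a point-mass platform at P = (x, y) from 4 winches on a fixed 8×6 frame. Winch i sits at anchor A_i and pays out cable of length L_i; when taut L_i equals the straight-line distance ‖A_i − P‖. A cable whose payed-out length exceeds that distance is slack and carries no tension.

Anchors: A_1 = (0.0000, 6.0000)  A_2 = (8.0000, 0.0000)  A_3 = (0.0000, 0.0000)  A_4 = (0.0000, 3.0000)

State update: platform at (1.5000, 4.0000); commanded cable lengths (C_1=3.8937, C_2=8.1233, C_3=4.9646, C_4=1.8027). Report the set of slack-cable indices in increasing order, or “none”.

cable 1: √((-1.5000)²+(2.0000)²)=2.5000, C_1=3.8937: slack
cable 2: √((6.5000)²+(-4.0000)²)=7.6322, C_2=8.1233: slack
cable 3: √((-1.5000)²+(-4.0000)²)=4.2720, C_3=4.9646: slack
cable 4: √((-1.5000)²+(-1.0000)²)=1.8028, C_4=1.8027: taut

1, 2, 3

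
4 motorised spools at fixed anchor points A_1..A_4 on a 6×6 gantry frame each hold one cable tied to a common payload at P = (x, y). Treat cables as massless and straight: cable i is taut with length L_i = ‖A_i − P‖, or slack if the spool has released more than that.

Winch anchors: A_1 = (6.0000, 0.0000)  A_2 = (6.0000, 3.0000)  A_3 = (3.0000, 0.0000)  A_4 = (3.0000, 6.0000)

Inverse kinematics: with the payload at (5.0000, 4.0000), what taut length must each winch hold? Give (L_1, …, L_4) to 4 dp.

(4.1231, 1.4142, 4.4721, 2.8284)

L_1: Δ = A_1−P = (1.0000, -4.0000) → ‖Δ‖ = √17.0000 = 4.1231
L_2: Δ = A_2−P = (1.0000, -1.0000) → ‖Δ‖ = √2.0000 = 1.4142
L_3: Δ = A_3−P = (-2.0000, -4.0000) → ‖Δ‖ = √20.0000 = 4.4721
L_4: Δ = A_4−P = (-2.0000, 2.0000) → ‖Δ‖ = √8.0000 = 2.8284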